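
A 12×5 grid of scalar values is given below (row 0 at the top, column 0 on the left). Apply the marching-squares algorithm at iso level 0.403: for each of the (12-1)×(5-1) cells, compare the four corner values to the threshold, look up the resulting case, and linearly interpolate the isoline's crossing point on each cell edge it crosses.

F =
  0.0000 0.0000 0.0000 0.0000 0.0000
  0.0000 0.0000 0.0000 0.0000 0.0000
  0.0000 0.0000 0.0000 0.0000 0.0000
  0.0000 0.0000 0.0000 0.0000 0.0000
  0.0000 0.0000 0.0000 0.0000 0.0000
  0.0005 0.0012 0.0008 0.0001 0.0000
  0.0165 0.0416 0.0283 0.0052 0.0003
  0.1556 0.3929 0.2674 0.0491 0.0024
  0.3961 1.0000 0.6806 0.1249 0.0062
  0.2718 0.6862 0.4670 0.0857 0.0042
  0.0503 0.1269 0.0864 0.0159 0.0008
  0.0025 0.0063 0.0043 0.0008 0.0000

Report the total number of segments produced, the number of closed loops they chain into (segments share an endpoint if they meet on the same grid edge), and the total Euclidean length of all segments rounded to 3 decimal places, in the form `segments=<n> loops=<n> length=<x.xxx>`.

cell (7,0): code 0100 → (7.017,1.000)–(8.000,0.011)
cell (7,1): code 1100 → (7.328,2.000)–(7.017,1.000)
cell (7,2): code 1000 → (8.000,2.500)–(7.328,2.000)
cell (8,0): code 0110 → (8.000,0.011)–(9.000,0.317)
cell (8,2): code 1001 → (9.000,2.168)–(8.000,2.500)
cell (9,0): code 0010 → (9.000,0.317)–(9.506,1.000)
cell (9,1): code 0011 → (9.506,1.000)–(9.168,2.000)
cell (9,2): code 0001 → (9.168,2.000)–(9.000,2.168)
total: 8 segments, chained into 1 closed loop(s), length Σ = 7.521857

segments=8 loops=1 length=7.522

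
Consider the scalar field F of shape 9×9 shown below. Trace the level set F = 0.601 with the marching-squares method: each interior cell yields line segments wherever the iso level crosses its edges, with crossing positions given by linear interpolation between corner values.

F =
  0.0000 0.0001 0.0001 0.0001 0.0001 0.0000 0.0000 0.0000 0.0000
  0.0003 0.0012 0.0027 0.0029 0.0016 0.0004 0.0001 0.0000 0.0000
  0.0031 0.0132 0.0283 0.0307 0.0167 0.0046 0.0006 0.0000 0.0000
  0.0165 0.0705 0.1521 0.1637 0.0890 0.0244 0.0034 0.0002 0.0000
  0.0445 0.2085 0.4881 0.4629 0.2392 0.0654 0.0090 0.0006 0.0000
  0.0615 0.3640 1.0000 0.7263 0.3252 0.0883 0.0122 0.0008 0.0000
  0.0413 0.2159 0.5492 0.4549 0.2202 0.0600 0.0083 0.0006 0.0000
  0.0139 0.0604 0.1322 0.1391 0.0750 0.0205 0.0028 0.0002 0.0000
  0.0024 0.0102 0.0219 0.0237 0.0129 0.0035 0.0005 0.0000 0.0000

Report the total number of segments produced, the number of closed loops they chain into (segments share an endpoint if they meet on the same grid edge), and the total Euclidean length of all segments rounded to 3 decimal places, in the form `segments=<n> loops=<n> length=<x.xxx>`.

segments=6 loops=1 length=5.343

cell (4,1): code 0100 → (4.221,2.000)–(5.000,1.373)
cell (4,2): code 1100 → (4.524,3.000)–(4.221,2.000)
cell (4,3): code 1000 → (5.000,3.312)–(4.524,3.000)
cell (5,1): code 0010 → (5.000,1.373)–(5.885,2.000)
cell (5,2): code 0011 → (5.885,2.000)–(5.462,3.000)
cell (5,3): code 0001 → (5.462,3.000)–(5.000,3.312)
total: 6 segments, chained into 1 closed loop(s), length Σ = 5.343044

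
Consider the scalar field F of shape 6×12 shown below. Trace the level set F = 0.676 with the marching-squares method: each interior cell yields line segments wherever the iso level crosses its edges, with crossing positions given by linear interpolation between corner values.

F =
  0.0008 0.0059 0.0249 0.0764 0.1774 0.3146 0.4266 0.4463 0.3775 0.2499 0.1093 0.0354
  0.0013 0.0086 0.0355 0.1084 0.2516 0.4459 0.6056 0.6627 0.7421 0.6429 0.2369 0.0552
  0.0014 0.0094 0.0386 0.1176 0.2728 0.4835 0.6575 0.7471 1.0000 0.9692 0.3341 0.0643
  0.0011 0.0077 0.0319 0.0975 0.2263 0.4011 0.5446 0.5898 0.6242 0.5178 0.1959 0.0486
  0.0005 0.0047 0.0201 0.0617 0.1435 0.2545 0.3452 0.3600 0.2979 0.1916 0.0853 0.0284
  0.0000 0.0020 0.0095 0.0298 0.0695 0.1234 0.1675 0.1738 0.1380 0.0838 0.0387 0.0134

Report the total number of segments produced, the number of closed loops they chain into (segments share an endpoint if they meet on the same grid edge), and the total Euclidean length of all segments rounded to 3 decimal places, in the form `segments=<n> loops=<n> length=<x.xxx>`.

cell (0,7): code 0100 → (0.819,8.000)–(1.000,7.168)
cell (0,8): code 1000 → (1.000,8.666)–(0.819,8.000)
cell (1,6): code 0100 → (1.158,7.000)–(2.000,6.206)
cell (1,7): code 1110 → (1.000,7.168)–(1.158,7.000)
cell (1,8): code 1101 → (1.101,9.000)–(1.000,8.666)
cell (1,9): code 1000 → (2.000,9.462)–(1.101,9.000)
cell (2,6): code 0010 → (2.000,6.206)–(2.452,7.000)
cell (2,7): code 0011 → (2.452,7.000)–(2.862,8.000)
cell (2,8): code 0011 → (2.862,8.000)–(2.650,9.000)
cell (2,9): code 0001 → (2.650,9.000)–(2.000,9.462)
total: 10 segments, chained into 1 closed loop(s), length Σ = 8.102126

segments=10 loops=1 length=8.102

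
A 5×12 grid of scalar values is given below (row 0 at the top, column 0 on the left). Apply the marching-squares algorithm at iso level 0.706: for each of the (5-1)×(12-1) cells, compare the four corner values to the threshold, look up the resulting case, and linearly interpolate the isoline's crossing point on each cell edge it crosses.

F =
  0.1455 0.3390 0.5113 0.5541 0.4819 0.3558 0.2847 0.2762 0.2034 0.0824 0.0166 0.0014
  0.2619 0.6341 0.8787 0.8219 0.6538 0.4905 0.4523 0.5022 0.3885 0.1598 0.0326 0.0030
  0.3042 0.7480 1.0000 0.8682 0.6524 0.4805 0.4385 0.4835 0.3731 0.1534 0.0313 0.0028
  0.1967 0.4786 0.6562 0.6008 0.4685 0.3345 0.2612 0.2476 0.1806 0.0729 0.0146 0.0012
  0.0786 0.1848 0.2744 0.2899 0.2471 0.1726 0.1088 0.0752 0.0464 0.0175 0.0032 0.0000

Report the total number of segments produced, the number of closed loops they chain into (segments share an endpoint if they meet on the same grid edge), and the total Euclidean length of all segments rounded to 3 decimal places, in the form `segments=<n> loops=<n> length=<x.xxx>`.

cell (0,1): code 0100 → (0.530,2.000)–(1.000,1.294)
cell (0,2): code 1100 → (0.567,3.000)–(0.530,2.000)
cell (0,3): code 1000 → (1.000,3.689)–(0.567,3.000)
cell (1,0): code 0100 → (1.631,1.000)–(2.000,0.905)
cell (1,1): code 1110 → (1.000,1.294)–(1.631,1.000)
cell (1,3): code 1001 → (2.000,3.752)–(1.000,3.689)
cell (2,0): code 0010 → (2.000,0.905)–(2.156,1.000)
cell (2,1): code 0011 → (2.156,1.000)–(2.855,2.000)
cell (2,2): code 0011 → (2.855,2.000)–(2.607,3.000)
cell (2,3): code 0001 → (2.607,3.000)–(2.000,3.752)
total: 10 segments, chained into 1 closed loop(s), length Σ = 8.140805

segments=10 loops=1 length=8.141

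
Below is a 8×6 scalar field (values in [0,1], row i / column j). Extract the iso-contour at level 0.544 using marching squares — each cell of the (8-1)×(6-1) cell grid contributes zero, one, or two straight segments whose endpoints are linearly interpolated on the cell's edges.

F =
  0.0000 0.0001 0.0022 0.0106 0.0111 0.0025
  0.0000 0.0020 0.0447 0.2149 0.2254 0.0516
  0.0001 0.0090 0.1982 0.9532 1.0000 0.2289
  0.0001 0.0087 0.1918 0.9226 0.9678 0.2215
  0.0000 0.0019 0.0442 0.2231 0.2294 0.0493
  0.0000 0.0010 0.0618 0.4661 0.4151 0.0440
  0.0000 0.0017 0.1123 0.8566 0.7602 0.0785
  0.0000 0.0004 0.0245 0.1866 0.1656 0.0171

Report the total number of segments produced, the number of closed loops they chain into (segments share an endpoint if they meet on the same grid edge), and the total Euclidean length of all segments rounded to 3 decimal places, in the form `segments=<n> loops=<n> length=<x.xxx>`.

cell (1,2): code 0100 → (1.446,3.000)–(2.000,2.458)
cell (1,3): code 1100 → (1.411,4.000)–(1.446,3.000)
cell (1,4): code 1000 → (2.000,4.591)–(1.411,4.000)
cell (2,2): code 0110 → (2.000,2.458)–(3.000,2.482)
cell (2,4): code 1001 → (3.000,4.568)–(2.000,4.591)
cell (3,2): code 0010 → (3.000,2.482)–(3.541,3.000)
cell (3,3): code 0011 → (3.541,3.000)–(3.574,4.000)
cell (3,4): code 0001 → (3.574,4.000)–(3.000,4.568)
cell (5,2): code 0100 → (5.199,3.000)–(6.000,2.580)
cell (5,3): code 1100 → (5.374,4.000)–(5.199,3.000)
cell (5,4): code 1000 → (6.000,4.317)–(5.374,4.000)
cell (6,2): code 0010 → (6.000,2.580)–(6.467,3.000)
cell (6,3): code 0011 → (6.467,3.000)–(6.364,4.000)
cell (6,4): code 0001 → (6.364,4.000)–(6.000,4.317)
total: 14 segments, chained into 2 closed loop(s), length Σ = 11.904678

segments=14 loops=2 length=11.905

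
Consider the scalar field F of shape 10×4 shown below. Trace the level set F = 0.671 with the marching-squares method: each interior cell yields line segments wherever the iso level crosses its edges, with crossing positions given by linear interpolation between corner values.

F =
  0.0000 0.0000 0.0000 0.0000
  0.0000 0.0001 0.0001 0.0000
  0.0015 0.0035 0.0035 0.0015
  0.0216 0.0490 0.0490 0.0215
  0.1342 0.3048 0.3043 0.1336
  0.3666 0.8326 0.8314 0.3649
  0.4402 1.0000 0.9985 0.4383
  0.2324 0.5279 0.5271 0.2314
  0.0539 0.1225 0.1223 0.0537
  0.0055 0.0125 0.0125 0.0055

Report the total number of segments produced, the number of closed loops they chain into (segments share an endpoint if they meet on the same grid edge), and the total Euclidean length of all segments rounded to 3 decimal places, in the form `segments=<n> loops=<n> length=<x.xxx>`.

segments=8 loops=1 length=6.799

cell (4,0): code 0100 → (4.694,1.000)–(5.000,0.653)
cell (4,1): code 1100 → (4.696,2.000)–(4.694,1.000)
cell (4,2): code 1000 → (5.000,2.344)–(4.696,2.000)
cell (5,0): code 0110 → (5.000,0.653)–(6.000,0.412)
cell (5,2): code 1001 → (6.000,2.585)–(5.000,2.344)
cell (6,0): code 0010 → (6.000,0.412)–(6.697,1.000)
cell (6,1): code 0011 → (6.697,1.000)–(6.695,2.000)
cell (6,2): code 0001 → (6.695,2.000)–(6.000,2.585)
total: 8 segments, chained into 1 closed loop(s), length Σ = 6.798562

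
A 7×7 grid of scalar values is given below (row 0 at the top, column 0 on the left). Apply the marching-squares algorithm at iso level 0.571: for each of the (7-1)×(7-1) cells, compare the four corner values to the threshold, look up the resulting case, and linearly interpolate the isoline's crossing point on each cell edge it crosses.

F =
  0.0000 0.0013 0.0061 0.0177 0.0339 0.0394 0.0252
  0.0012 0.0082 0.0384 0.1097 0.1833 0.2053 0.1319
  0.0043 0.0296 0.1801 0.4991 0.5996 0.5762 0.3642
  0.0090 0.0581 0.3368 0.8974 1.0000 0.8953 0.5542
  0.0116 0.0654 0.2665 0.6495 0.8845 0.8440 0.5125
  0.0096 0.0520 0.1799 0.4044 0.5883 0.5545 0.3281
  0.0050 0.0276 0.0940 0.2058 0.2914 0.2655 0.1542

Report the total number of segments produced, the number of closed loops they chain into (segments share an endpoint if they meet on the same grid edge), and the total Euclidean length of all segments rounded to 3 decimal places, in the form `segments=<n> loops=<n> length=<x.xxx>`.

cell (1,3): code 0100 → (1.931,4.000)–(2.000,3.715)
cell (1,4): code 1100 → (1.986,5.000)–(1.931,4.000)
cell (1,5): code 1000 → (2.000,5.025)–(1.986,5.000)
cell (2,2): code 0100 → (2.181,3.000)–(3.000,2.418)
cell (2,3): code 1110 → (2.000,3.715)–(2.181,3.000)
cell (2,5): code 1001 → (3.000,5.951)–(2.000,5.025)
cell (3,2): code 0110 → (3.000,2.418)–(4.000,2.795)
cell (3,5): code 1001 → (4.000,5.824)–(3.000,5.951)
cell (4,2): code 0010 → (4.000,2.795)–(4.320,3.000)
cell (4,3): code 0111 → (4.320,3.000)–(5.000,3.906)
cell (4,4): code 1011 → (5.000,4.512)–(4.943,5.000)
cell (4,5): code 0001 → (4.943,5.000)–(4.000,5.824)
cell (5,3): code 0010 → (5.000,3.906)–(5.058,4.000)
cell (5,4): code 0001 → (5.058,4.000)–(5.000,4.512)
total: 14 segments, chained into 1 closed loop(s), length Σ = 10.387588

segments=14 loops=1 length=10.388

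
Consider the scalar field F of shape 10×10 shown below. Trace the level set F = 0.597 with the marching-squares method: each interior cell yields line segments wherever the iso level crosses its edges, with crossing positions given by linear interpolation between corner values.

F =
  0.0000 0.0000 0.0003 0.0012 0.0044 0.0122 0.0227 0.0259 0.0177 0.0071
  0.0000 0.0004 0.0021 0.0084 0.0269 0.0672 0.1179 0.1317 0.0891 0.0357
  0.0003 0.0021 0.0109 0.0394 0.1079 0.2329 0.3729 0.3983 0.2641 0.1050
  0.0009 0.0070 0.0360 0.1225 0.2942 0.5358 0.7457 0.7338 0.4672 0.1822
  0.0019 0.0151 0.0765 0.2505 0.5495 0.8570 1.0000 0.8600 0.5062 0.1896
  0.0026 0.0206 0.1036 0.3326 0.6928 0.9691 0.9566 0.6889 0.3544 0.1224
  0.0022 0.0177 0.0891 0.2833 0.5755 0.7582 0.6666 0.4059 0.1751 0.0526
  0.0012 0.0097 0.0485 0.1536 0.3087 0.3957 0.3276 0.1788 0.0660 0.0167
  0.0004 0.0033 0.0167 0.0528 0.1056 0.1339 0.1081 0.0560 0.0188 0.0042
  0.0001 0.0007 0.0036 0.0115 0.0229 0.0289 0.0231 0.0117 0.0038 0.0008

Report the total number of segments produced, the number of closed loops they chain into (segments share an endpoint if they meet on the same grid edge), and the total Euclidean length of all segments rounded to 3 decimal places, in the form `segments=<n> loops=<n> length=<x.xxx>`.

cell (2,5): code 0100 → (2.601,6.000)–(3.000,5.292)
cell (2,6): code 1100 → (2.592,7.000)–(2.601,6.000)
cell (2,7): code 1000 → (3.000,7.513)–(2.592,7.000)
cell (3,4): code 0100 → (3.191,5.000)–(4.000,4.154)
cell (3,5): code 1110 → (3.000,5.292)–(3.191,5.000)
cell (3,7): code 1001 → (4.000,7.743)–(3.000,7.513)
cell (4,3): code 0100 → (4.331,4.000)–(5.000,3.734)
cell (4,4): code 1110 → (4.000,4.154)–(4.331,4.000)
cell (4,7): code 1001 → (5.000,7.275)–(4.000,7.743)
cell (5,3): code 0010 → (5.000,3.734)–(5.817,4.000)
cell (5,4): code 0111 → (5.817,4.000)–(6.000,4.118)
cell (5,6): code 1011 → (6.000,6.267)–(5.325,7.000)
cell (5,7): code 0001 → (5.325,7.000)–(5.000,7.275)
cell (6,4): code 0010 → (6.000,4.118)–(6.445,5.000)
cell (6,5): code 0011 → (6.445,5.000)–(6.205,6.000)
cell (6,6): code 0001 → (6.205,6.000)–(6.000,6.267)
total: 16 segments, chained into 1 closed loop(s), length Σ = 12.054839

segments=16 loops=1 length=12.055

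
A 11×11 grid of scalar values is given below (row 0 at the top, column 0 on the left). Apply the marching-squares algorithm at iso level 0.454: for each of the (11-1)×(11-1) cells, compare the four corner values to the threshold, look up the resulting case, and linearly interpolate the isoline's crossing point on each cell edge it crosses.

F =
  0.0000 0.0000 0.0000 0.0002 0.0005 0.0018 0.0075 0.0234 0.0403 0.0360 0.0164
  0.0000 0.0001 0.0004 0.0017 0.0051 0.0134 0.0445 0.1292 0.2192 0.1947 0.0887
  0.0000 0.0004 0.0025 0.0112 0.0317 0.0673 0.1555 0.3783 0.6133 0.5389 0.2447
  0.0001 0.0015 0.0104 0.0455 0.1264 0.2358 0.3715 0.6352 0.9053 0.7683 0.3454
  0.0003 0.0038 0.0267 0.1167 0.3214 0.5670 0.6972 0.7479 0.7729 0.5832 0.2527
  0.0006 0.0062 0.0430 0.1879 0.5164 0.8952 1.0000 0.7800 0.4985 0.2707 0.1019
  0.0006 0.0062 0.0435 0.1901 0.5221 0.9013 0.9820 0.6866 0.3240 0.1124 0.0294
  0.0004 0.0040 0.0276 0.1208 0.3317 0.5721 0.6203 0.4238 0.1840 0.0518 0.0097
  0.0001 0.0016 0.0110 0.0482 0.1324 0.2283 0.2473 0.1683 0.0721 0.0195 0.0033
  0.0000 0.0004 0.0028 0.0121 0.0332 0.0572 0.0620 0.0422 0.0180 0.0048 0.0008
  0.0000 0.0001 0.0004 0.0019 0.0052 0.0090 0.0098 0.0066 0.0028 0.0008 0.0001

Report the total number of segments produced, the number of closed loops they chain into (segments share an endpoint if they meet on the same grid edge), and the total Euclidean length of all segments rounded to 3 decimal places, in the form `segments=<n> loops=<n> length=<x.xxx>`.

cell (1,7): code 0100 → (1.596,8.000)–(2.000,7.322)
cell (1,8): code 1100 → (1.753,9.000)–(1.596,8.000)
cell (1,9): code 1000 → (2.000,9.289)–(1.753,9.000)
cell (2,6): code 0100 → (2.295,7.000)–(3.000,6.313)
cell (2,7): code 1110 → (2.000,7.322)–(2.295,7.000)
cell (2,9): code 1001 → (3.000,9.743)–(2.000,9.289)
cell (3,4): code 0100 → (3.659,5.000)–(4.000,4.540)
cell (3,5): code 1100 → (3.253,6.000)–(3.659,5.000)
cell (3,6): code 1110 → (3.000,6.313)–(3.253,6.000)
cell (3,9): code 1001 → (4.000,9.391)–(3.000,9.743)
cell (4,3): code 0100 → (4.680,4.000)–(5.000,3.810)
cell (4,4): code 1110 → (4.000,4.540)–(4.680,4.000)
cell (4,8): code 1011 → (5.000,8.195)–(4.413,9.000)
cell (4,9): code 0001 → (4.413,9.000)–(4.000,9.391)
cell (5,3): code 0110 → (5.000,3.810)–(6.000,3.795)
cell (5,7): code 1011 → (6.000,7.641)–(5.255,8.000)
cell (5,8): code 0001 → (5.255,8.000)–(5.000,8.195)
cell (6,3): code 0010 → (6.000,3.795)–(6.358,4.000)
cell (6,4): code 0111 → (6.358,4.000)–(7.000,4.509)
cell (6,6): code 1011 → (7.000,6.846)–(6.885,7.000)
cell (6,7): code 0001 → (6.885,7.000)–(6.000,7.641)
cell (7,4): code 0010 → (7.000,4.509)–(7.344,5.000)
cell (7,5): code 0011 → (7.344,5.000)–(7.446,6.000)
cell (7,6): code 0001 → (7.446,6.000)–(7.000,6.846)
total: 24 segments, chained into 1 closed loop(s), length Σ = 17.846858

segments=24 loops=1 length=17.847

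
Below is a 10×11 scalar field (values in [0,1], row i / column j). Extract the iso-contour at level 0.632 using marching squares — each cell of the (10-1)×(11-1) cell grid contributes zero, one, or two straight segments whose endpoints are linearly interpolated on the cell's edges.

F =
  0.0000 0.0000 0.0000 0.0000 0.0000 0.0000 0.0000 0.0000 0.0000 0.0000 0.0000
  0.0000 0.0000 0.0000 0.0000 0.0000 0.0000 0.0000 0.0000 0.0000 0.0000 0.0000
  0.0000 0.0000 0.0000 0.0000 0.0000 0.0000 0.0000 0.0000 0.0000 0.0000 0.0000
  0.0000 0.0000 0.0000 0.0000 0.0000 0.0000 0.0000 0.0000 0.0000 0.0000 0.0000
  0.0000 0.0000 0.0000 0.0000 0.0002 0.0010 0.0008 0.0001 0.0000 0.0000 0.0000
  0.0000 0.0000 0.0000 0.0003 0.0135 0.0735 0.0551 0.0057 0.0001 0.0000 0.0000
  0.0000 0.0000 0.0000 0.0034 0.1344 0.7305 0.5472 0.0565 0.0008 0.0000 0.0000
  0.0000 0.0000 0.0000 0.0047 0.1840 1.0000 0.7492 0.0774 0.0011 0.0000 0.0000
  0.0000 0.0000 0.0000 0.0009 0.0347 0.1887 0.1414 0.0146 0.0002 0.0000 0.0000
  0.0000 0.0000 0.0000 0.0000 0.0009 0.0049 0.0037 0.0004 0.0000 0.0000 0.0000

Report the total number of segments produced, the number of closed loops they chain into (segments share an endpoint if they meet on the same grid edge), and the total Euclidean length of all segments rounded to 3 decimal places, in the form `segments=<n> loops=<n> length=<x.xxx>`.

segments=8 loops=1 length=4.985

cell (5,4): code 0100 → (5.850,5.000)–(6.000,4.835)
cell (5,5): code 1000 → (6.000,5.537)–(5.850,5.000)
cell (6,4): code 0110 → (6.000,4.835)–(7.000,4.549)
cell (6,5): code 1101 → (6.420,6.000)–(6.000,5.537)
cell (6,6): code 1000 → (7.000,6.174)–(6.420,6.000)
cell (7,4): code 0010 → (7.000,4.549)–(7.454,5.000)
cell (7,5): code 0011 → (7.454,5.000)–(7.193,6.000)
cell (7,6): code 0001 → (7.193,6.000)–(7.000,6.174)
total: 8 segments, chained into 1 closed loop(s), length Σ = 4.984706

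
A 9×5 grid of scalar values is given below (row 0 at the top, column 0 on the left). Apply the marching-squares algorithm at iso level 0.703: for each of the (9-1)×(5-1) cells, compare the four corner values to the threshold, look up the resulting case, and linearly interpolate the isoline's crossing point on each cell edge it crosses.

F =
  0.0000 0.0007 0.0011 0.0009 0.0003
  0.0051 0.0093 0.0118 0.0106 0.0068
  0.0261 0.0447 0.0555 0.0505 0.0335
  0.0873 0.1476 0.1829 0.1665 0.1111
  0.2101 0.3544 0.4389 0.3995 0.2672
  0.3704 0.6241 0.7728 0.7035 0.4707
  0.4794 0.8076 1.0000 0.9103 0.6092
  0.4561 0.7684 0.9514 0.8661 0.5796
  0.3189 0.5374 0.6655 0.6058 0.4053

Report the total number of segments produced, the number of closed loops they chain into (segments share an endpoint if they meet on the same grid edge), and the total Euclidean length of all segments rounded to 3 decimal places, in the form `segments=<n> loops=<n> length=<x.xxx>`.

segments=12 loops=1 length=9.486

cell (4,1): code 0100 → (4.791,2.000)–(5.000,1.531)
cell (4,2): code 1100 → (4.998,3.000)–(4.791,2.000)
cell (4,3): code 1000 → (5.000,3.002)–(4.998,3.000)
cell (5,0): code 0100 → (5.430,1.000)–(6.000,0.681)
cell (5,1): code 1110 → (5.000,1.531)–(5.430,1.000)
cell (5,3): code 1001 → (6.000,3.688)–(5.000,3.002)
cell (6,0): code 0110 → (6.000,0.681)–(7.000,0.791)
cell (6,3): code 1001 → (7.000,3.569)–(6.000,3.688)
cell (7,0): code 0010 → (7.000,0.791)–(7.283,1.000)
cell (7,1): code 0011 → (7.283,1.000)–(7.869,2.000)
cell (7,2): code 0011 → (7.869,2.000)–(7.627,3.000)
cell (7,3): code 0001 → (7.627,3.000)–(7.000,3.569)
total: 12 segments, chained into 1 closed loop(s), length Σ = 9.486308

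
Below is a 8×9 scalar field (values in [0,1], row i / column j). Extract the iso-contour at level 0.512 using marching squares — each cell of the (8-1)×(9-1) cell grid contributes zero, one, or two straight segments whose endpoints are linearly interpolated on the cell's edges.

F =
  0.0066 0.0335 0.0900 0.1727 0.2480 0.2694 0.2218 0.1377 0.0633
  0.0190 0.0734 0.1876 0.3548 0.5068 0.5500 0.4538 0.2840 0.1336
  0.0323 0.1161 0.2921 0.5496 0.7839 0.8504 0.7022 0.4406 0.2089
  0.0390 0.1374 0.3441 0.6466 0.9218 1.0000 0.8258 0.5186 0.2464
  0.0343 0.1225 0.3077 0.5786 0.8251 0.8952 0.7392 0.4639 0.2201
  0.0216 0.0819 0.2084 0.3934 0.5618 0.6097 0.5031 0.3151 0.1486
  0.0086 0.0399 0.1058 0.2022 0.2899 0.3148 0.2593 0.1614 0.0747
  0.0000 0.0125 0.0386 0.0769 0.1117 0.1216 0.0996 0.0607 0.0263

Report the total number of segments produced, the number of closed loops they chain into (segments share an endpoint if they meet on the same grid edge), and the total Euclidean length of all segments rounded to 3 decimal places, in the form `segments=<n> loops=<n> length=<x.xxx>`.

segments=20 loops=1 length=13.856

cell (0,4): code 0100 → (0.865,5.000)–(1.000,4.120)
cell (0,5): code 1000 → (1.000,5.395)–(0.865,5.000)
cell (1,2): code 0100 → (1.807,3.000)–(2.000,2.854)
cell (1,3): code 1100 → (1.019,4.000)–(1.807,3.000)
cell (1,4): code 1110 → (1.000,4.120)–(1.019,4.000)
cell (1,5): code 1101 → (1.234,6.000)–(1.000,5.395)
cell (1,6): code 1000 → (2.000,6.727)–(1.234,6.000)
cell (2,2): code 0110 → (2.000,2.854)–(3.000,2.555)
cell (2,6): code 1101 → (2.915,7.000)–(2.000,6.727)
cell (2,7): code 1000 → (3.000,7.024)–(2.915,7.000)
cell (3,2): code 0110 → (3.000,2.555)–(4.000,2.754)
cell (3,6): code 1011 → (4.000,6.825)–(3.121,7.000)
cell (3,7): code 0001 → (3.121,7.000)–(3.000,7.024)
cell (4,2): code 0010 → (4.000,2.754)–(4.360,3.000)
cell (4,3): code 0111 → (4.360,3.000)–(5.000,3.704)
cell (4,5): code 1011 → (5.000,5.917)–(4.962,6.000)
cell (4,6): code 0001 → (4.962,6.000)–(4.000,6.825)
cell (5,3): code 0010 → (5.000,3.704)–(5.183,4.000)
cell (5,4): code 0011 → (5.183,4.000)–(5.331,5.000)
cell (5,5): code 0001 → (5.331,5.000)–(5.000,5.917)
total: 20 segments, chained into 1 closed loop(s), length Σ = 13.855733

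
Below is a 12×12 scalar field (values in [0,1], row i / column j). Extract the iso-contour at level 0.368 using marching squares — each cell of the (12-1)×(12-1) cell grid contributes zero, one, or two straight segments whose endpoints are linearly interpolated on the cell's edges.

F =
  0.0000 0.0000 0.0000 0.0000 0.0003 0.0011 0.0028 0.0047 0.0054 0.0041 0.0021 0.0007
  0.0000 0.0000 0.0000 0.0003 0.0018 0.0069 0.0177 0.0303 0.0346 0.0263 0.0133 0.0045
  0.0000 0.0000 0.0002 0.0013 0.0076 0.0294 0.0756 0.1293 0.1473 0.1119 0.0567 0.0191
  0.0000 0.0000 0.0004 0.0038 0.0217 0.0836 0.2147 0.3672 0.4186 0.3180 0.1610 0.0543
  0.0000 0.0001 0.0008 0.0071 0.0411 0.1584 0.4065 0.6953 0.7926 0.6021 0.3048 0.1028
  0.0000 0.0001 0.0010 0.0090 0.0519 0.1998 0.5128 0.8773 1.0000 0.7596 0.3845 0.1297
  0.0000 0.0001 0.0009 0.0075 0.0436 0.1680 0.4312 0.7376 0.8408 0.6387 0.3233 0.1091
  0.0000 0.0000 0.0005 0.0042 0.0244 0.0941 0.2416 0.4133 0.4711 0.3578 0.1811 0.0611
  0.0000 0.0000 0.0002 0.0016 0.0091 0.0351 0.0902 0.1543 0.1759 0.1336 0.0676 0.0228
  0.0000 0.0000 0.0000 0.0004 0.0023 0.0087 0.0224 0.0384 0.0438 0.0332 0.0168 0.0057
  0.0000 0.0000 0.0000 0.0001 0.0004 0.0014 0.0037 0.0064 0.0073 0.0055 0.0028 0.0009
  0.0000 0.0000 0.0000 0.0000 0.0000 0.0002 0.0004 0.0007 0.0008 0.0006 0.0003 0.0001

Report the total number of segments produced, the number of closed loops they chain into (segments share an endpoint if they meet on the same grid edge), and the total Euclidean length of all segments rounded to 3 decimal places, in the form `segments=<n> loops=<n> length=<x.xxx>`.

cell (2,7): code 0100 → (2.813,8.000)–(3.000,7.016)
cell (2,8): code 1000 → (3.000,8.503)–(2.813,8.000)
cell (3,5): code 0100 → (3.799,6.000)–(4.000,5.845)
cell (3,6): code 1100 → (3.002,7.000)–(3.799,6.000)
cell (3,7): code 1110 → (3.000,7.016)–(3.002,7.000)
cell (3,8): code 1101 → (3.176,9.000)–(3.000,8.503)
cell (3,9): code 1000 → (4.000,9.787)–(3.176,9.000)
cell (4,5): code 0110 → (4.000,5.845)–(5.000,5.537)
cell (4,9): code 1101 → (4.793,10.000)–(4.000,9.787)
cell (4,10): code 1000 → (5.000,10.065)–(4.793,10.000)
cell (5,5): code 0110 → (5.000,5.537)–(6.000,5.760)
cell (5,9): code 1011 → (6.000,9.858)–(5.270,10.000)
cell (5,10): code 0001 → (5.270,10.000)–(5.000,10.065)
cell (6,5): code 0010 → (6.000,5.760)–(6.333,6.000)
cell (6,6): code 0111 → (6.333,6.000)–(7.000,6.736)
cell (6,8): code 1011 → (7.000,8.910)–(6.964,9.000)
cell (6,9): code 0001 → (6.964,9.000)–(6.000,9.858)
cell (7,6): code 0010 → (7.000,6.736)–(7.175,7.000)
cell (7,7): code 0011 → (7.175,7.000)–(7.349,8.000)
cell (7,8): code 0001 → (7.349,8.000)–(7.000,8.910)
total: 20 segments, chained into 1 closed loop(s), length Σ = 13.981206

segments=20 loops=1 length=13.981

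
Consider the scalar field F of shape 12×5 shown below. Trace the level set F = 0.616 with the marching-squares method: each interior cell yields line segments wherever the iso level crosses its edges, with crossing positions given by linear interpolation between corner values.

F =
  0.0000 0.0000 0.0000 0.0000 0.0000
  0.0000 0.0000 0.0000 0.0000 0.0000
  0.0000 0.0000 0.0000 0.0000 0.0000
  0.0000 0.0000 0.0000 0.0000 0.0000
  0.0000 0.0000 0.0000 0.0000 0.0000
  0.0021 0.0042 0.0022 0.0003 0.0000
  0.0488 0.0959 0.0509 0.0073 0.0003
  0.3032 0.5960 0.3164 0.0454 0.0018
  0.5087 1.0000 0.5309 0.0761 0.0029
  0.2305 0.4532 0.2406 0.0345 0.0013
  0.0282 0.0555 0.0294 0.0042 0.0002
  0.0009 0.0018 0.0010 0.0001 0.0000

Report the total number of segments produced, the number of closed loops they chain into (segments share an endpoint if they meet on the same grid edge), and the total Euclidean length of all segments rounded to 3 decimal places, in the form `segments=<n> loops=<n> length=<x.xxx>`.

segments=4 loops=1 length=4.614

cell (7,0): code 0100 → (7.050,1.000)–(8.000,0.218)
cell (7,1): code 1000 → (8.000,1.819)–(7.050,1.000)
cell (8,0): code 0010 → (8.000,0.218)–(8.702,1.000)
cell (8,1): code 0001 → (8.702,1.000)–(8.000,1.819)
total: 4 segments, chained into 1 closed loop(s), length Σ = 4.614289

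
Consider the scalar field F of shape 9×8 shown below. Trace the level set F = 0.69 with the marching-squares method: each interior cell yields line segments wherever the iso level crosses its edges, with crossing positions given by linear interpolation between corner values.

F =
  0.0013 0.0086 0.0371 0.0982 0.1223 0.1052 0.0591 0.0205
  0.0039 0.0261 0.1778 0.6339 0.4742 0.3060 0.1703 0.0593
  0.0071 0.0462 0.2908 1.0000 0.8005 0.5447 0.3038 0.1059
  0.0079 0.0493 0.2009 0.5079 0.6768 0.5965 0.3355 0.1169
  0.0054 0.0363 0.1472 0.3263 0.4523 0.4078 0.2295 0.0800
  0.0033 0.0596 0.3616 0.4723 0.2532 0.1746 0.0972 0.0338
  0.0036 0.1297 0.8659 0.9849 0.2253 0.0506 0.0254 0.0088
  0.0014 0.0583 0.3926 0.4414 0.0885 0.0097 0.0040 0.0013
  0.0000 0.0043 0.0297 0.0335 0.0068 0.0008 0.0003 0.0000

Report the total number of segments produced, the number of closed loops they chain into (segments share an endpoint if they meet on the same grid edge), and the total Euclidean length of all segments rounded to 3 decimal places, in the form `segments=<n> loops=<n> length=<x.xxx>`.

cell (1,2): code 0100 → (1.153,3.000)–(2.000,2.563)
cell (1,3): code 1100 → (1.661,4.000)–(1.153,3.000)
cell (1,4): code 1000 → (2.000,4.432)–(1.661,4.000)
cell (2,2): code 0010 → (2.000,2.563)–(2.630,3.000)
cell (2,3): code 0011 → (2.630,3.000)–(2.893,4.000)
cell (2,4): code 0001 → (2.893,4.000)–(2.000,4.432)
cell (5,1): code 0100 → (5.651,2.000)–(6.000,1.761)
cell (5,2): code 1100 → (5.425,3.000)–(5.651,2.000)
cell (5,3): code 1000 → (6.000,3.388)–(5.425,3.000)
cell (6,1): code 0010 → (6.000,1.761)–(6.372,2.000)
cell (6,2): code 0011 → (6.372,2.000)–(6.543,3.000)
cell (6,3): code 0001 → (6.543,3.000)–(6.000,3.388)
total: 12 segments, chained into 2 closed loop(s), length Σ = 9.682286

segments=12 loops=2 length=9.682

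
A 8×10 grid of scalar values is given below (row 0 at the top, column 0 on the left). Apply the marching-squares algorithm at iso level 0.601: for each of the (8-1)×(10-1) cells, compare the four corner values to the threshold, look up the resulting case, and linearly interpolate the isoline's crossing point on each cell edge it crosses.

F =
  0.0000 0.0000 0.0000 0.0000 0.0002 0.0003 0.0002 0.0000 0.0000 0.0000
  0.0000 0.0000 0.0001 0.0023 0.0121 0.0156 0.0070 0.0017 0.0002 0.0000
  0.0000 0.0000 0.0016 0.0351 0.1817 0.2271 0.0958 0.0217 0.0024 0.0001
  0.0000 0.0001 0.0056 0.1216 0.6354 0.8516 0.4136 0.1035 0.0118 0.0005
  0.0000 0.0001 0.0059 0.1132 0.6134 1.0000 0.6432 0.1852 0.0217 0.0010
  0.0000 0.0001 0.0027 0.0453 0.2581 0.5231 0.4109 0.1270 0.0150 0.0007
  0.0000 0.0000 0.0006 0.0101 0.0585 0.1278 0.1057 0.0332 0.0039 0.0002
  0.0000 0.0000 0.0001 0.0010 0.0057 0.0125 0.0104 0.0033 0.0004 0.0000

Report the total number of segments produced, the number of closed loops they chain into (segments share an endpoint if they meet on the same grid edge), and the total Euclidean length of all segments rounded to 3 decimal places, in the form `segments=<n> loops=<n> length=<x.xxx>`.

cell (2,3): code 0100 → (2.924,4.000)–(3.000,3.933)
cell (2,4): code 1100 → (2.599,5.000)–(2.924,4.000)
cell (2,5): code 1000 → (3.000,5.572)–(2.599,5.000)
cell (3,3): code 0110 → (3.000,3.933)–(4.000,3.975)
cell (3,5): code 1101 → (3.816,6.000)–(3.000,5.572)
cell (3,6): code 1000 → (4.000,6.092)–(3.816,6.000)
cell (4,3): code 0010 → (4.000,3.975)–(4.035,4.000)
cell (4,4): code 0011 → (4.035,4.000)–(4.837,5.000)
cell (4,5): code 0011 → (4.837,5.000)–(4.182,6.000)
cell (4,6): code 0001 → (4.182,6.000)–(4.000,6.092)
total: 10 segments, chained into 1 closed loop(s), length Σ = 6.703289

segments=10 loops=1 length=6.703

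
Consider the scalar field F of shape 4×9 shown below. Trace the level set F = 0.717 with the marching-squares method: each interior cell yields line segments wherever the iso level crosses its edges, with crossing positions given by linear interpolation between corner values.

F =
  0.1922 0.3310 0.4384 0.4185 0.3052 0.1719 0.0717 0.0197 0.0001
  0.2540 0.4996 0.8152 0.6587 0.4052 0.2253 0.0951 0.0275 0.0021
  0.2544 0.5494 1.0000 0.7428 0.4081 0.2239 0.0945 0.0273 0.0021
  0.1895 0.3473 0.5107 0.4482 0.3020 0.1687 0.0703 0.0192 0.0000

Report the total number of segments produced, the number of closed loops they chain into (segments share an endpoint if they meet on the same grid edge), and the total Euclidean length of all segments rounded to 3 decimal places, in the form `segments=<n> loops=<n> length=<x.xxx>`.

segments=8 loops=1 length=5.322

cell (0,1): code 0100 → (0.739,2.000)–(1.000,1.689)
cell (0,2): code 1000 → (1.000,2.627)–(0.739,2.000)
cell (1,1): code 0110 → (1.000,1.689)–(2.000,1.372)
cell (1,2): code 1101 → (1.693,3.000)–(1.000,2.627)
cell (1,3): code 1000 → (2.000,3.077)–(1.693,3.000)
cell (2,1): code 0010 → (2.000,1.372)–(2.578,2.000)
cell (2,2): code 0011 → (2.578,2.000)–(2.088,3.000)
cell (2,3): code 0001 → (2.088,3.000)–(2.000,3.077)
total: 8 segments, chained into 1 closed loop(s), length Σ = 5.322041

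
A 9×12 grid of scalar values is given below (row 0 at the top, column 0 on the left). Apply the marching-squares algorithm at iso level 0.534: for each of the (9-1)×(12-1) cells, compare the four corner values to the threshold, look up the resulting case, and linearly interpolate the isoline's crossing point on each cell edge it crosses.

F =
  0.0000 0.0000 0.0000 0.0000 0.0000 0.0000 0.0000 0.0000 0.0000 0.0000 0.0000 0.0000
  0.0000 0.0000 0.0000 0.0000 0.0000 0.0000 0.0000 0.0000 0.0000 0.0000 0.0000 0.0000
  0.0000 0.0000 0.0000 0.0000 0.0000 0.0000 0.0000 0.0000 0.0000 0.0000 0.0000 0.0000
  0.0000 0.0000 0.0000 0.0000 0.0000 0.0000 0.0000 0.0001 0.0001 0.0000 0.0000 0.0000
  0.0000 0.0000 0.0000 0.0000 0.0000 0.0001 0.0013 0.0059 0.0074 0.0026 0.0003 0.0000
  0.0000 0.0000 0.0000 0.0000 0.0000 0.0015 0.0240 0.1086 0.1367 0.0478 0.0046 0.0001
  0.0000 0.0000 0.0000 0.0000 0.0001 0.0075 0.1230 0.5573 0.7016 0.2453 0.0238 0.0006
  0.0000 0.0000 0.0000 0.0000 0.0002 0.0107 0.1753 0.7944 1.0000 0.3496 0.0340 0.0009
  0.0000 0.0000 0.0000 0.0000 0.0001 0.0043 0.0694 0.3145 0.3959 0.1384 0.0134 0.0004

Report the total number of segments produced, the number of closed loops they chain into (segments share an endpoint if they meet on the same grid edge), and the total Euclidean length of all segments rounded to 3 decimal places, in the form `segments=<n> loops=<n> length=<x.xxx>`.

cell (5,6): code 0100 → (5.948,7.000)–(6.000,6.946)
cell (5,7): code 1100 → (5.703,8.000)–(5.948,7.000)
cell (5,8): code 1000 → (6.000,8.367)–(5.703,8.000)
cell (6,6): code 0110 → (6.000,6.946)–(7.000,6.579)
cell (6,8): code 1001 → (7.000,8.716)–(6.000,8.367)
cell (7,6): code 0010 → (7.000,6.579)–(7.543,7.000)
cell (7,7): code 0011 → (7.543,7.000)–(7.771,8.000)
cell (7,8): code 0001 → (7.771,8.000)–(7.000,8.716)
total: 8 segments, chained into 1 closed loop(s), length Σ = 6.465944

segments=8 loops=1 length=6.466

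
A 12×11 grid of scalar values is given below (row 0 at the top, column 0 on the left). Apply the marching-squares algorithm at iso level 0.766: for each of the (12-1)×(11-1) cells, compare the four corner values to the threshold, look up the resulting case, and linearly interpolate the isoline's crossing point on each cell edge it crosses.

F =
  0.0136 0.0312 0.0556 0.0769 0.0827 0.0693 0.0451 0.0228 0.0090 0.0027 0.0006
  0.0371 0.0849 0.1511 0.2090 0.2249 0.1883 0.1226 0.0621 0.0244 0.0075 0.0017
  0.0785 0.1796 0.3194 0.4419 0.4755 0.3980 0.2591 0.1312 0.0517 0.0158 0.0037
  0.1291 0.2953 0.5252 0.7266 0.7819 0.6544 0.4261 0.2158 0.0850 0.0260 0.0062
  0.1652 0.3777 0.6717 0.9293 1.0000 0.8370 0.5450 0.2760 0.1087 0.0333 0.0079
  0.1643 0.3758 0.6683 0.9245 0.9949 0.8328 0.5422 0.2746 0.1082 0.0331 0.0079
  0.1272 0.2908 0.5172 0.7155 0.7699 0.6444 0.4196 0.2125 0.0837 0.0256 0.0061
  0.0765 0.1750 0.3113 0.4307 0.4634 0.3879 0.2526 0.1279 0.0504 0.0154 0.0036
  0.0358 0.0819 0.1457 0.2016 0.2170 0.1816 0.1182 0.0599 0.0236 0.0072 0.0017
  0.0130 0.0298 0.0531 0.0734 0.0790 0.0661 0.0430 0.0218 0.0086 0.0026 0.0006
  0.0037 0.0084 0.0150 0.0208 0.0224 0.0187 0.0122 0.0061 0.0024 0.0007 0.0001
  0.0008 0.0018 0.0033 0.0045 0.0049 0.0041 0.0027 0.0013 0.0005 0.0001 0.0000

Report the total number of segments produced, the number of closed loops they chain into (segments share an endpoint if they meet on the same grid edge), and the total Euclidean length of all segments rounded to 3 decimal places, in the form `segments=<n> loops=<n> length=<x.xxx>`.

cell (2,3): code 0100 → (2.948,4.000)–(3.000,3.712)
cell (2,4): code 1000 → (3.000,4.125)–(2.948,4.000)
cell (3,2): code 0100 → (3.194,3.000)–(4.000,2.366)
cell (3,3): code 1110 → (3.000,3.712)–(3.194,3.000)
cell (3,4): code 1101 → (3.611,5.000)–(3.000,4.125)
cell (3,5): code 1000 → (4.000,5.243)–(3.611,5.000)
cell (4,2): code 0110 → (4.000,2.366)–(5.000,2.381)
cell (4,5): code 1001 → (5.000,5.230)–(4.000,5.243)
cell (5,2): code 0010 → (5.000,2.381)–(5.758,3.000)
cell (5,3): code 0111 → (5.758,3.000)–(6.000,3.928)
cell (5,4): code 1011 → (6.000,4.031)–(5.355,5.000)
cell (5,5): code 0001 → (5.355,5.000)–(5.000,5.230)
cell (6,3): code 0010 → (6.000,3.928)–(6.013,4.000)
cell (6,4): code 0001 → (6.013,4.000)–(6.000,4.031)
total: 14 segments, chained into 1 closed loop(s), length Σ = 9.348355

segments=14 loops=1 length=9.348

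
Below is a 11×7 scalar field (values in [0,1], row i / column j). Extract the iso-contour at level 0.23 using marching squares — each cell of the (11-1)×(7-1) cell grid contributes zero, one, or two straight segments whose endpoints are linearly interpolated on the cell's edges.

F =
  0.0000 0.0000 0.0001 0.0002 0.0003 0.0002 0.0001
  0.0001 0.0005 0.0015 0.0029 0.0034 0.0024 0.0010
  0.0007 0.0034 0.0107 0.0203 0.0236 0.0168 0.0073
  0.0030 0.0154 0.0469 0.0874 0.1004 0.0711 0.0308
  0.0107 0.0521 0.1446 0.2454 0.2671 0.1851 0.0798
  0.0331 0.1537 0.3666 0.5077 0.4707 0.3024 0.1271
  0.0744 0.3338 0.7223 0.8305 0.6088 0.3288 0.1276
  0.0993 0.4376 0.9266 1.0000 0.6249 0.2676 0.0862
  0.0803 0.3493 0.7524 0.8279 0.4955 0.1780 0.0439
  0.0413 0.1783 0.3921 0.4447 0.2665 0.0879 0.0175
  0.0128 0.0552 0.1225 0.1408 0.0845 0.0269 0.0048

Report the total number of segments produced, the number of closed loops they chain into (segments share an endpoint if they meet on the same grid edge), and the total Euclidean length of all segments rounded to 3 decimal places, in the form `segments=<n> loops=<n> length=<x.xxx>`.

segments=22 loops=1 length=17.107

cell (3,2): code 0100 → (3.903,3.000)–(4.000,2.847)
cell (3,3): code 1100 → (3.777,4.000)–(3.903,3.000)
cell (3,4): code 1000 → (4.000,4.452)–(3.777,4.000)
cell (4,1): code 0100 → (4.385,2.000)–(5.000,1.358)
cell (4,2): code 1110 → (4.000,2.847)–(4.385,2.000)
cell (4,4): code 1101 → (4.383,5.000)–(4.000,4.452)
cell (4,5): code 1000 → (5.000,5.413)–(4.383,5.000)
cell (5,0): code 0100 → (5.424,1.000)–(6.000,0.600)
cell (5,1): code 1110 → (5.000,1.358)–(5.424,1.000)
cell (5,5): code 1001 → (6.000,5.491)–(5.000,5.413)
cell (6,0): code 0110 → (6.000,0.600)–(7.000,0.386)
cell (6,5): code 1001 → (7.000,5.207)–(6.000,5.491)
cell (7,0): code 0110 → (7.000,0.386)–(8.000,0.557)
cell (7,4): code 1011 → (8.000,4.836)–(7.420,5.000)
cell (7,5): code 0001 → (7.420,5.000)–(7.000,5.207)
cell (8,0): code 0010 → (8.000,0.557)–(8.698,1.000)
cell (8,1): code 0111 → (8.698,1.000)–(9.000,1.242)
cell (8,4): code 1001 → (9.000,4.204)–(8.000,4.836)
cell (9,1): code 0010 → (9.000,1.242)–(9.601,2.000)
cell (9,2): code 0011 → (9.601,2.000)–(9.706,3.000)
cell (9,3): code 0011 → (9.706,3.000)–(9.201,4.000)
cell (9,4): code 0001 → (9.201,4.000)–(9.000,4.204)
total: 22 segments, chained into 1 closed loop(s), length Σ = 17.107411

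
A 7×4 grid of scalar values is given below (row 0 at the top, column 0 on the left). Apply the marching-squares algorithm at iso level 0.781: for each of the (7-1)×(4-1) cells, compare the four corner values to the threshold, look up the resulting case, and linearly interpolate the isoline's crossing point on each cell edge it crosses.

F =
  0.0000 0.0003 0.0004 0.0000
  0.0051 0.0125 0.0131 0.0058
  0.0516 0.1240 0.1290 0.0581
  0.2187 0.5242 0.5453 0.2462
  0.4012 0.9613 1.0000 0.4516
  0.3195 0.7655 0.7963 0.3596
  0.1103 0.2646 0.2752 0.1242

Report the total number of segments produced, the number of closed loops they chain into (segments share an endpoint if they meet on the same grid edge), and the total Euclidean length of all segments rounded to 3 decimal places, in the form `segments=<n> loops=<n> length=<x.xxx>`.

cell (3,0): code 0100 → (3.588,1.000)–(4.000,0.678)
cell (3,1): code 1100 → (3.518,2.000)–(3.588,1.000)
cell (3,2): code 1000 → (4.000,2.399)–(3.518,2.000)
cell (4,0): code 0010 → (4.000,0.678)–(4.921,1.000)
cell (4,1): code 0111 → (4.921,1.000)–(5.000,1.503)
cell (4,2): code 1001 → (5.000,2.035)–(4.000,2.399)
cell (5,1): code 0010 → (5.000,1.503)–(5.029,2.000)
cell (5,2): code 0001 → (5.029,2.000)–(5.000,2.035)
total: 8 segments, chained into 1 closed loop(s), length Σ = 5.243822

segments=8 loops=1 length=5.244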